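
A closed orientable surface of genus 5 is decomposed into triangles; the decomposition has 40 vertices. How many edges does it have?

144

χ = 2 − 2·5 = -8, and every face is a triangle so 3F = 2E.
V − E + F = -8 with E = 3F/2 gives 40 − (3/2 − 1)·F = -8, so F = 96 and E = 144.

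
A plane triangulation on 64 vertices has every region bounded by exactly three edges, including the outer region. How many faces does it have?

In a plane triangulation 3F = 2E and V − E + F = 2, so F = 2V − 4 = 2·64 − 4 = 124.

124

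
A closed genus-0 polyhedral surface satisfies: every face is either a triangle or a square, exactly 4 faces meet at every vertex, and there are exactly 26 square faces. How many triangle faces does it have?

Let x be the number of triangles; then F = 26 + x.
Edge–face incidences: 2E = 4·26 + 3·x = 104 + 3x.
Every vertex has degree 4, so 4V = 2E.
Euler: V − E + F = 2 ⇒ (2E)/4 − E + (26 + x) = 2.
Multiply by 8: 2·(2E) − 4·(2E) + 8·(26 + x) = 16, i.e. 208 + 8x − 2·(104 + 3x) = 16.
Collecting terms: 2x = 16, so x = 8.
Then 2E = 104 + 3·8 = 128, so E = 64, V = 2E/4 = 32, F = 26 + 8 = 34.

8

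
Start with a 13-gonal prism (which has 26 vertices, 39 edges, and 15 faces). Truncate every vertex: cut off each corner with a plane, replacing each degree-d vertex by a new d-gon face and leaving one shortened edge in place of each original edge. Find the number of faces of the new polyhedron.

Truncation replaces each original edge-end by a new vertex, so V′ = 2E = 78.
Each original edge survives, and each old vertex of degree d contributes d new edges; summing degrees gives Σd = 2E, so E′ = E + 2E = 3E = 117.
Each original face survives and each original vertex becomes one new face: F′ = F + V = 41.

41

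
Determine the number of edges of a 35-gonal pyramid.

A pyramid on an n-gon base has one n-gon and n triangles: V = 35 + 1 = 36, E = 2·35 = 70, F = 35 + 1 = 36.

70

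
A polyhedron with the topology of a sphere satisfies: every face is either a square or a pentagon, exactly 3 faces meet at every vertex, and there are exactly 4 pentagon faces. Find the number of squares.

4

Let x be the number of squares; then F = 4 + x.
Edge–face incidences: 2E = 5·4 + 4·x = 20 + 4x.
Every vertex has degree 3, so 3V = 2E.
Euler: V − E + F = 2 ⇒ (2E)/3 − E + (4 + x) = 2.
Multiply by 6: 2·(2E) − 3·(2E) + 6·(4 + x) = 12, i.e. 24 + 6x − (20 + 4x) = 12.
Collecting terms: 2x + 4 = 12, so 2x = 8, so x = 4.
Then 2E = 20 + 4·4 = 36, so E = 18, V = 2E/3 = 12, F = 4 + 4 = 8.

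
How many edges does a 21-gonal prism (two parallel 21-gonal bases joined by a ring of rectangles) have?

A prism on an n-gon has two n-gon bases and n rectangular sides: V = 2·21 = 42, E = 3·21 = 63, F = 21 + 2 = 23.

63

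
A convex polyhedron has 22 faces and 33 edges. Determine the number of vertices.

Here V − E + F = 2.
V = 2 + E − F = 2 + 33 − 22 = 13.

13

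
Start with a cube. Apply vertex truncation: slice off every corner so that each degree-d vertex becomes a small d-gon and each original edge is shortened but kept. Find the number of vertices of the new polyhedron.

The base solid has V = 8, E = 12, F = 6.
Truncation replaces each original edge-end by a new vertex, so V′ = 2E = 24.
Each original edge survives, and each old vertex of degree d contributes d new edges; summing degrees gives Σd = 2E, so E′ = E + 2E = 3E = 36.
Each original face survives and each original vertex becomes one new face: F′ = F + V = 14.

24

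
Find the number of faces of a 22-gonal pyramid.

A pyramid on an n-gon base has one n-gon and n triangles: V = 22 + 1 = 23, E = 2·22 = 44, F = 22 + 1 = 23.

23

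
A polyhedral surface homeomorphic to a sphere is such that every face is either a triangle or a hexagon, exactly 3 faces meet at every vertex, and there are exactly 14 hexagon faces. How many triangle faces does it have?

Let x be the number of triangles; then F = 14 + x.
Edge–face incidences: 2E = 6·14 + 3·x = 84 + 3x.
Every vertex has degree 3, so 3V = 2E.
Euler: V − E + F = 2 ⇒ (2E)/3 − E + (14 + x) = 2.
Multiply by 6: 2·(2E) − 3·(2E) + 6·(14 + x) = 12, i.e. 84 + 6x − (84 + 3x) = 12.
Collecting terms: 3x = 12, so x = 4.
Then 2E = 84 + 3·4 = 96, so E = 48, V = 2E/3 = 32, F = 14 + 4 = 18.

4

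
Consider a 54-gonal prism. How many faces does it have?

56

A prism on an n-gon has two n-gon bases and n rectangular sides: V = 2·54 = 108, E = 3·54 = 162, F = 54 + 2 = 56.
Check: V − E + F = 108 − 162 + 56 = 2.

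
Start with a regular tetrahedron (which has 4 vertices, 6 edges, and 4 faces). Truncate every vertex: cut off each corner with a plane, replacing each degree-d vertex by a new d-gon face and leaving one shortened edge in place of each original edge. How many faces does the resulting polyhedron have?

8

Truncation replaces each original edge-end by a new vertex, so V′ = 2E = 12.
Each original edge survives, and each old vertex of degree d contributes d new edges; summing degrees gives Σd = 2E, so E′ = E + 2E = 3E = 18.
Each original face survives and each original vertex becomes one new face: F′ = F + V = 8.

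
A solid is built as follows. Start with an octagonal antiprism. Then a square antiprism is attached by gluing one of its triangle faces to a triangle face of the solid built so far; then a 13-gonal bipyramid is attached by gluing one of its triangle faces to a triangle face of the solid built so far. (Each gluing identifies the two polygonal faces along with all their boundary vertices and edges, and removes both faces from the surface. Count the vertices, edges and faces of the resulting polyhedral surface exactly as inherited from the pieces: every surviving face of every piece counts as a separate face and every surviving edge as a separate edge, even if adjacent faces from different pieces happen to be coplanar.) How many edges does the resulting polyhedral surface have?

81

An octagonal antiprism: V=16, E=32, F=18.
Attach a square antiprism (V=8, E=16, F=10) along a 3-gon: merge 3 vertices and 3 edges, delete both glued faces → V=21, E=45, F=26.
Attach a 13-gonal bipyramid (V=15, E=39, F=26) along a 3-gon: merge 3 vertices and 3 edges, delete both glued faces → V=33, E=81, F=50.
Check: V − E + F = 33 − 81 + 50 = 2.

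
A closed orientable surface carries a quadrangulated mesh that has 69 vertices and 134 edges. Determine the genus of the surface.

0

Every face is a square and each edge borders two faces, so 4F = 2·134, giving F = 67.
χ = V − E + F = 69 − 134 + 67 = 2.
For a closed orientable surface χ = 2 − 2g, so g = (2 − (2))/2 = 0.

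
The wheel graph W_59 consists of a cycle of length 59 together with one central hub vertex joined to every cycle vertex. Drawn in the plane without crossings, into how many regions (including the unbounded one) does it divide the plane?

W_59 has V = 59 + 1 = 60 vertices and E = 2·59 = 118 edges.
By Euler's formula F = 2 − V + E = 2 − 60 + 118 = 60.

60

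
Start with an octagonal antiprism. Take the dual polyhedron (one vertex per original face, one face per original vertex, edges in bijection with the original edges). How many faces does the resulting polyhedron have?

16

The base solid has V = 16, E = 32, F = 18.
The dual swaps V and F and preserves E: V′ = F = 18, E′ = E = 32, F′ = V = 16.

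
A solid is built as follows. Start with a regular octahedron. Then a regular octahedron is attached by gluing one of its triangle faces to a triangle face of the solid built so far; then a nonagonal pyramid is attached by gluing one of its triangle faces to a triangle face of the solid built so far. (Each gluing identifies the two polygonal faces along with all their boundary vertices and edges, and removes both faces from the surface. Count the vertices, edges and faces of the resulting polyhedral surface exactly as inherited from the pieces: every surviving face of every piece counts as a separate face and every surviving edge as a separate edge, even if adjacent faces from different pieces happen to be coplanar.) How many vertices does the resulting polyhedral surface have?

16

A regular octahedron: V=6, E=12, F=8.
Attach a regular octahedron (V=6, E=12, F=8) along a 3-gon: merge 3 vertices and 3 edges, delete both glued faces → V=9, E=21, F=14.
Attach a nonagonal pyramid (V=10, E=18, F=10) along a 3-gon: merge 3 vertices and 3 edges, delete both glued faces → V=16, E=36, F=22.
Check: V − E + F = 16 − 36 + 22 = 2.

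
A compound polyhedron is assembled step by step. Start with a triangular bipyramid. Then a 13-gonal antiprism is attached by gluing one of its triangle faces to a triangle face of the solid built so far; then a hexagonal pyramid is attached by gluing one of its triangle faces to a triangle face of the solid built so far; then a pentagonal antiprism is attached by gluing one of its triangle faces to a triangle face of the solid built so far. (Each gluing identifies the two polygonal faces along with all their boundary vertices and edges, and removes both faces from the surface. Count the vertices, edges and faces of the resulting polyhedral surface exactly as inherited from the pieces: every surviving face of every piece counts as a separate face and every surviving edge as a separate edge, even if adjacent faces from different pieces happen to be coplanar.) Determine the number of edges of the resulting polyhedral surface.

84

A triangular bipyramid: V=5, E=9, F=6.
Attach a 13-gonal antiprism (V=26, E=52, F=28) along a 3-gon: merge 3 vertices and 3 edges, delete both glued faces → V=28, E=58, F=32.
Attach a hexagonal pyramid (V=7, E=12, F=7) along a 3-gon: merge 3 vertices and 3 edges, delete both glued faces → V=32, E=67, F=37.
Attach a pentagonal antiprism (V=10, E=20, F=12) along a 3-gon: merge 3 vertices and 3 edges, delete both glued faces → V=39, E=84, F=47.
Check: V − E + F = 39 − 84 + 47 = 2.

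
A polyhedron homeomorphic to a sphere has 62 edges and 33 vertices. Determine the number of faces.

Here V − E + F = 2.
F = 2 − V + E = 2 − 33 + 62 = 31.

31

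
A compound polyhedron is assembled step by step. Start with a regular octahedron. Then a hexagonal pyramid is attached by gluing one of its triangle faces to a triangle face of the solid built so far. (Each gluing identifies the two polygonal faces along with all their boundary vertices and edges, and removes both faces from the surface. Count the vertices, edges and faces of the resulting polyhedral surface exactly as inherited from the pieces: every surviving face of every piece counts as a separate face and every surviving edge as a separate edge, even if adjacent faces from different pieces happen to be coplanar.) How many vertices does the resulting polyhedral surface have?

A regular octahedron: V=6, E=12, F=8.
Attach a hexagonal pyramid (V=7, E=12, F=7) along a 3-gon: merge 3 vertices and 3 edges, delete both glued faces → V=10, E=21, F=13.
Check: V − E + F = 10 − 21 + 13 = 2.

10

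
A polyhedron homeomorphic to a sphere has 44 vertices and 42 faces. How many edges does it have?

Here V − E + F = 2.
E = V + F − (2) = 44 + 42 − (2) = 84.

84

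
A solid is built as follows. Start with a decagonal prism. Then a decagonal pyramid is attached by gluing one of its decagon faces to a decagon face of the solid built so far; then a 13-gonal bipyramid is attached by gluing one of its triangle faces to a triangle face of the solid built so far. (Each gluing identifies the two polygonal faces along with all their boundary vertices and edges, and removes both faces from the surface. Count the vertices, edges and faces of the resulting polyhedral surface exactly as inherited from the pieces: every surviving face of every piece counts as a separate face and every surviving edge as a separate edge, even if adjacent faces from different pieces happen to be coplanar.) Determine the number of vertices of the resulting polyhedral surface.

A decagonal prism: V=20, E=30, F=12.
Attach a decagonal pyramid (V=11, E=20, F=11) along a 10-gon: merge 10 vertices and 10 edges, delete both glued faces → V=21, E=40, F=21.
Attach a 13-gonal bipyramid (V=15, E=39, F=26) along a 3-gon: merge 3 vertices and 3 edges, delete both glued faces → V=33, E=76, F=45.
Check: V − E + F = 33 − 76 + 45 = 2.

33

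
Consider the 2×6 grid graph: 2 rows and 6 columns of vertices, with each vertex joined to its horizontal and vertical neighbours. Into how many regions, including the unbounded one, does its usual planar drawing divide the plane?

6

The grid has V = 2·6 = 12 vertices and E = 2·5 + 6·1 = 16 edges.
F = 2 − V + E = 2 − 12 + 16 = 6.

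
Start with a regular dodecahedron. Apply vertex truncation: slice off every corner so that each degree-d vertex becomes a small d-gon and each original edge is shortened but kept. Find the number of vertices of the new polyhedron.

The base solid has V = 20, E = 30, F = 12.
Truncation replaces each original edge-end by a new vertex, so V′ = 2E = 60.
Each original edge survives, and each old vertex of degree d contributes d new edges; summing degrees gives Σd = 2E, so E′ = E + 2E = 3E = 90.
Each original face survives and each original vertex becomes one new face: F′ = F + V = 32.

60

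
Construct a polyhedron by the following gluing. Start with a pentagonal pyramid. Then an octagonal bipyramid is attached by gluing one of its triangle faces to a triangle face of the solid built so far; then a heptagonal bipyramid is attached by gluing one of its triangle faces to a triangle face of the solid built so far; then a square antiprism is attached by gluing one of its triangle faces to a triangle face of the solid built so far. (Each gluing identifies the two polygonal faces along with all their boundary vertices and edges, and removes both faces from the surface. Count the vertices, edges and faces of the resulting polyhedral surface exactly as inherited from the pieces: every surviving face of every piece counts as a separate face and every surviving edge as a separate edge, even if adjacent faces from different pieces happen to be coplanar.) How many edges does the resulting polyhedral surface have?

62

A pentagonal pyramid: V=6, E=10, F=6.
Attach an octagonal bipyramid (V=10, E=24, F=16) along a 3-gon: merge 3 vertices and 3 edges, delete both glued faces → V=13, E=31, F=20.
Attach a heptagonal bipyramid (V=9, E=21, F=14) along a 3-gon: merge 3 vertices and 3 edges, delete both glued faces → V=19, E=49, F=32.
Attach a square antiprism (V=8, E=16, F=10) along a 3-gon: merge 3 vertices and 3 edges, delete both glued faces → V=24, E=62, F=40.
Check: V − E + F = 24 − 62 + 40 = 2.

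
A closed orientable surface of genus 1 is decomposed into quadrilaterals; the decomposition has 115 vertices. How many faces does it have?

115

χ = 2 − 2·1 = 0, and every face is a square so 4F = 2E.
V − E + F = 0 with E = 4F/2 gives 115 − (4/2 − 1)·F = 0, so F = 115 and E = 230.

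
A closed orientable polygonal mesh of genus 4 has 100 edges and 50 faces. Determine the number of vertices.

44

For a closed orientable surface of genus 4, χ = 2 − 2·4 = -6.
V = -6 + E − F = -6 + 100 − 50 = 44.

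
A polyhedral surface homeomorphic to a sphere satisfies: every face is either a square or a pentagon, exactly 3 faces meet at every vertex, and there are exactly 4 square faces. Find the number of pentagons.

Let x be the number of pentagons; then F = 4 + x.
Edge–face incidences: 2E = 4·4 + 5·x = 16 + 5x.
Every vertex has degree 3, so 3V = 2E.
Euler: V − E + F = 2 ⇒ (2E)/3 − E + (4 + x) = 2.
Multiply by 6: 2·(2E) − 3·(2E) + 6·(4 + x) = 12, i.e. 24 + 6x − (16 + 5x) = 12.
Collecting terms: x + 8 = 12, so x = 4.
Then 2E = 16 + 5·4 = 36, so E = 18, V = 2E/3 = 12, F = 4 + 4 = 8.

4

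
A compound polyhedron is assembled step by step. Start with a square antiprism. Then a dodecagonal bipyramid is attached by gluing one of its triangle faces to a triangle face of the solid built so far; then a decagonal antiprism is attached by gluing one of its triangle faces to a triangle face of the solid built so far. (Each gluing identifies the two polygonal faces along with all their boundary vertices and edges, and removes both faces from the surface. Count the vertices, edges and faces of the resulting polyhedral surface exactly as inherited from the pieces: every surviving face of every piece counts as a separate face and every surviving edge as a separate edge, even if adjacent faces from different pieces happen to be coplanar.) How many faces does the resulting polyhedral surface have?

52

A square antiprism: V=8, E=16, F=10.
Attach a dodecagonal bipyramid (V=14, E=36, F=24) along a 3-gon: merge 3 vertices and 3 edges, delete both glued faces → V=19, E=49, F=32.
Attach a decagonal antiprism (V=20, E=40, F=22) along a 3-gon: merge 3 vertices and 3 edges, delete both glued faces → V=36, E=86, F=52.
Check: V − E + F = 36 − 86 + 52 = 2.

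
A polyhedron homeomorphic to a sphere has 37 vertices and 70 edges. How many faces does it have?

Here V − E + F = 2.
F = 2 − V + E = 2 − 37 + 70 = 35.

35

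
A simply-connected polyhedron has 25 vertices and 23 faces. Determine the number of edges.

46

Here V − E + F = 2.
E = V + F − (2) = 25 + 23 − (2) = 46.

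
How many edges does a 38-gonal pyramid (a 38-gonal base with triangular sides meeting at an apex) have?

76

A pyramid on an n-gon base has one n-gon and n triangles: V = 38 + 1 = 39, E = 2·38 = 76, F = 38 + 1 = 39.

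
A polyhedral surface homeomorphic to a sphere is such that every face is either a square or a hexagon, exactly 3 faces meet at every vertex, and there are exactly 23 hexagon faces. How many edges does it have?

81

Let x be the number of squares; then F = 23 + x.
Edge–face incidences: 2E = 6·23 + 4·x = 138 + 4x.
Every vertex has degree 3, so 3V = 2E.
Euler: V − E + F = 2 ⇒ (2E)/3 − E + (23 + x) = 2.
Multiply by 6: 2·(2E) − 3·(2E) + 6·(23 + x) = 12, i.e. 138 + 6x − (138 + 4x) = 12.
Collecting terms: 2x = 12, so x = 6.
Then 2E = 138 + 4·6 = 162, so E = 81, V = 2E/3 = 54, F = 23 + 6 = 29.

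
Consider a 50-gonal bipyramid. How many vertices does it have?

52

A bipyramid over an n-gon has 2n triangular faces and n + 2 vertices: V = 50 + 2 = 52, E = 3·50 = 150, F = 2·50 = 100.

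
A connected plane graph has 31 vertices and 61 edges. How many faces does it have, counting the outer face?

32

Euler's formula for a connected plane graph: V − E + F = 2, so F = 2 − 31 + 61 = 32.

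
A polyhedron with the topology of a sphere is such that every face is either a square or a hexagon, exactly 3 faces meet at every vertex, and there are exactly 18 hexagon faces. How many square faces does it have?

Let x be the number of squares; then F = 18 + x.
Edge–face incidences: 2E = 6·18 + 4·x = 108 + 4x.
Every vertex has degree 3, so 3V = 2E.
Euler: V − E + F = 2 ⇒ (2E)/3 − E + (18 + x) = 2.
Multiply by 6: 2·(2E) − 3·(2E) + 6·(18 + x) = 12, i.e. 108 + 6x − (108 + 4x) = 12.
Collecting terms: 2x = 12, so x = 6.
Then 2E = 108 + 4·6 = 132, so E = 66, V = 2E/3 = 44, F = 18 + 6 = 24.

6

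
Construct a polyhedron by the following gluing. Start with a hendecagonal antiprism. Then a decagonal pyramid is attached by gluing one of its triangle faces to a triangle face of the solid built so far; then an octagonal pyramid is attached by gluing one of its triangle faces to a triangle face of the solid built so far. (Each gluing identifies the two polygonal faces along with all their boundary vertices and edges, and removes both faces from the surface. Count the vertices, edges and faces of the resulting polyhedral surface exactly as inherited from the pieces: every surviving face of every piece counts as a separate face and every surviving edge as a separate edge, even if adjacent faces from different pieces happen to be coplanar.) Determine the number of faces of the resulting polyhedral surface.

40

A hendecagonal antiprism: V=22, E=44, F=24.
Attach a decagonal pyramid (V=11, E=20, F=11) along a 3-gon: merge 3 vertices and 3 edges, delete both glued faces → V=30, E=61, F=33.
Attach an octagonal pyramid (V=9, E=16, F=9) along a 3-gon: merge 3 vertices and 3 edges, delete both glued faces → V=36, E=74, F=40.
Check: V − E + F = 36 − 74 + 40 = 2.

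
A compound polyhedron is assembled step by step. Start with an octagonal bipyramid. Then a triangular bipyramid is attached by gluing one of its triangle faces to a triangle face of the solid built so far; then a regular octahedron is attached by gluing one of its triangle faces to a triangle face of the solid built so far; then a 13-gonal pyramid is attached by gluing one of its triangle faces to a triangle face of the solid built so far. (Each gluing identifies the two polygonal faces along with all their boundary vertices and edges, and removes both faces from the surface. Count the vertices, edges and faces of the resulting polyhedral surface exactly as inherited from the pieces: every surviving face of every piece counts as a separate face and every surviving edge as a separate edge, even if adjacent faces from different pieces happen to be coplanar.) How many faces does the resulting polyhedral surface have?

38

An octagonal bipyramid: V=10, E=24, F=16.
Attach a triangular bipyramid (V=5, E=9, F=6) along a 3-gon: merge 3 vertices and 3 edges, delete both glued faces → V=12, E=30, F=20.
Attach a regular octahedron (V=6, E=12, F=8) along a 3-gon: merge 3 vertices and 3 edges, delete both glued faces → V=15, E=39, F=26.
Attach a 13-gonal pyramid (V=14, E=26, F=14) along a 3-gon: merge 3 vertices and 3 edges, delete both glued faces → V=26, E=62, F=38.
Check: V − E + F = 26 − 62 + 38 = 2.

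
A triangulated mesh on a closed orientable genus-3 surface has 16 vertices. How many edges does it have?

60

χ = 2 − 2·3 = -4, and every face is a triangle so 3F = 2E.
V − E + F = -4 with E = 3F/2 gives 16 − (3/2 − 1)·F = -4, so F = 40 and E = 60.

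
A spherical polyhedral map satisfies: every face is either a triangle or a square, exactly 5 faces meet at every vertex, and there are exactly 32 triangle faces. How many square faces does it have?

6

Let x be the number of squares; then F = 32 + x.
Edge–face incidences: 2E = 3·32 + 4·x = 96 + 4x.
Every vertex has degree 5, so 5V = 2E.
Euler: V − E + F = 2 ⇒ (2E)/5 − E + (32 + x) = 2.
Multiply by 10: 2·(2E) − 5·(2E) + 10·(32 + x) = 20, i.e. 320 + 10x − 3·(96 + 4x) = 20.
Collecting terms: −2x + 32 = 20, so −2x = −12, so x = 6.
Then 2E = 96 + 4·6 = 120, so E = 60, V = 2E/5 = 24, F = 32 + 6 = 38.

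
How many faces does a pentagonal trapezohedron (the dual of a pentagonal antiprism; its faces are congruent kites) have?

The n-trapezohedron (dual of the n-antiprism) has V = 2·5 + 2 = 12, E = 4·5 = 20, F = 2·5 = 10.

10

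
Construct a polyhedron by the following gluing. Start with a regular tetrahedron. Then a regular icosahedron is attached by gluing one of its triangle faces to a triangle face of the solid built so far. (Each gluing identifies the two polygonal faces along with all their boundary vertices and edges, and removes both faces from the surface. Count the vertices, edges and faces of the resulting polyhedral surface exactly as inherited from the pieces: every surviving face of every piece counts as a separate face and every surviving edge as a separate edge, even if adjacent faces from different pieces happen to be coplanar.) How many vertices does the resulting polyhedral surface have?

13

A regular tetrahedron: V=4, E=6, F=4.
Attach a regular icosahedron (V=12, E=30, F=20) along a 3-gon: merge 3 vertices and 3 edges, delete both glued faces → V=13, E=33, F=22.
Check: V − E + F = 13 − 33 + 22 = 2.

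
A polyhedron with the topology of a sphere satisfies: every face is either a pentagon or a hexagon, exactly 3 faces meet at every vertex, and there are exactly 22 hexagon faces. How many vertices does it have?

64

Let x be the number of pentagons; then F = 22 + x.
Edge–face incidences: 2E = 6·22 + 5·x = 132 + 5x.
Every vertex has degree 3, so 3V = 2E.
Euler: V − E + F = 2 ⇒ (2E)/3 − E + (22 + x) = 2.
Multiply by 6: 2·(2E) − 3·(2E) + 6·(22 + x) = 12, i.e. 132 + 6x − (132 + 5x) = 12.
Collecting terms: x = 12.
Then 2E = 132 + 5·12 = 192, so E = 96, V = 2E/3 = 64, F = 22 + 12 = 34.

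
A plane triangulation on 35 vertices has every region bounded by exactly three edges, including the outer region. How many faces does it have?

In a plane triangulation 3F = 2E and V − E + F = 2, so F = 2V − 4 = 2·35 − 4 = 66.

66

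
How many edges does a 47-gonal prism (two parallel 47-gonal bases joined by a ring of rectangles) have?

A prism on an n-gon has two n-gon bases and n rectangular sides: V = 2·47 = 94, E = 3·47 = 141, F = 47 + 2 = 49.
Check: V − E + F = 94 − 141 + 49 = 2.

141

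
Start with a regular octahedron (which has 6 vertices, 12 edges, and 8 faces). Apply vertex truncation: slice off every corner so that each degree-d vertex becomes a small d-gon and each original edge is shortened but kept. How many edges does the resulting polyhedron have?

Truncation replaces each original edge-end by a new vertex, so V′ = 2E = 24.
Each original edge survives, and each old vertex of degree d contributes d new edges; summing degrees gives Σd = 2E, so E′ = E + 2E = 3E = 36.
Each original face survives and each original vertex becomes one new face: F′ = F + V = 14.

36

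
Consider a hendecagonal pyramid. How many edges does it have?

22

A pyramid on an n-gon base has one n-gon and n triangles: V = 11 + 1 = 12, E = 2·11 = 22, F = 11 + 1 = 12.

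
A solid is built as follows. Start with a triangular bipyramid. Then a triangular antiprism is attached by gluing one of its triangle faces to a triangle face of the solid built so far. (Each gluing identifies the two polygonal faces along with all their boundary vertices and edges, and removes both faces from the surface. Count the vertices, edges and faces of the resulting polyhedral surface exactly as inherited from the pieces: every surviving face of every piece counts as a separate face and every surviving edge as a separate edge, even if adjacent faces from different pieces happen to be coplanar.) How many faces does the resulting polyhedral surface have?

12

A triangular bipyramid: V=5, E=9, F=6.
Attach a triangular antiprism (V=6, E=12, F=8) along a 3-gon: merge 3 vertices and 3 edges, delete both glued faces → V=8, E=18, F=12.
Check: V − E + F = 8 − 18 + 12 = 2.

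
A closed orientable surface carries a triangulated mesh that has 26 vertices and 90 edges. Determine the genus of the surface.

3

Every face is a triangle and each edge borders two faces, so 3F = 2·90, giving F = 60.
χ = V − E + F = 26 − 90 + 60 = -4.
For a closed orientable surface χ = 2 − 2g, so g = (2 − (-4))/2 = 3.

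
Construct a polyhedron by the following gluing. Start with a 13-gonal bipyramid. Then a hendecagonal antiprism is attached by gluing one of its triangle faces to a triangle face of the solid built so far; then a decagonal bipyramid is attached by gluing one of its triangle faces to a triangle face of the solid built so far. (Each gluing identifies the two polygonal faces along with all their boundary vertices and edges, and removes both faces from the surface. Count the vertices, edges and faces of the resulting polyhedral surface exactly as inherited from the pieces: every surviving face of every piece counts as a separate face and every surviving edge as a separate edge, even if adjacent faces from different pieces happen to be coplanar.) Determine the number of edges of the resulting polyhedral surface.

107

A 13-gonal bipyramid: V=15, E=39, F=26.
Attach a hendecagonal antiprism (V=22, E=44, F=24) along a 3-gon: merge 3 vertices and 3 edges, delete both glued faces → V=34, E=80, F=48.
Attach a decagonal bipyramid (V=12, E=30, F=20) along a 3-gon: merge 3 vertices and 3 edges, delete both glued faces → V=43, E=107, F=66.
Check: V − E + F = 43 − 107 + 66 = 2.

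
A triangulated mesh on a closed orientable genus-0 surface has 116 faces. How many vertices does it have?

60

χ = 2 − 2·0 = 2, and every face is a triangle so 3F = 2E.
E = 3·116/2 = 174. Then V = 2 + E − F = 2 + 174 − 116 = 60.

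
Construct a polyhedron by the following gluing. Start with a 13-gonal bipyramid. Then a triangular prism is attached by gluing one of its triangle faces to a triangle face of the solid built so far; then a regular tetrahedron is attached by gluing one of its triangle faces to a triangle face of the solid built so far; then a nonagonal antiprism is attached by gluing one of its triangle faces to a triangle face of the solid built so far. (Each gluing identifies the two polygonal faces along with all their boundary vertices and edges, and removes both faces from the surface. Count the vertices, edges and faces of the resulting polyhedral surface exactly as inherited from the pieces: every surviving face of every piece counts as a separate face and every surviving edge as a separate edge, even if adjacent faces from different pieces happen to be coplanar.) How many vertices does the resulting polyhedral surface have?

A 13-gonal bipyramid: V=15, E=39, F=26.
Attach a triangular prism (V=6, E=9, F=5) along a 3-gon: merge 3 vertices and 3 edges, delete both glued faces → V=18, E=45, F=29.
Attach a regular tetrahedron (V=4, E=6, F=4) along a 3-gon: merge 3 vertices and 3 edges, delete both glued faces → V=19, E=48, F=31.
Attach a nonagonal antiprism (V=18, E=36, F=20) along a 3-gon: merge 3 vertices and 3 edges, delete both glued faces → V=34, E=81, F=49.
Check: V − E + F = 34 − 81 + 49 = 2.

34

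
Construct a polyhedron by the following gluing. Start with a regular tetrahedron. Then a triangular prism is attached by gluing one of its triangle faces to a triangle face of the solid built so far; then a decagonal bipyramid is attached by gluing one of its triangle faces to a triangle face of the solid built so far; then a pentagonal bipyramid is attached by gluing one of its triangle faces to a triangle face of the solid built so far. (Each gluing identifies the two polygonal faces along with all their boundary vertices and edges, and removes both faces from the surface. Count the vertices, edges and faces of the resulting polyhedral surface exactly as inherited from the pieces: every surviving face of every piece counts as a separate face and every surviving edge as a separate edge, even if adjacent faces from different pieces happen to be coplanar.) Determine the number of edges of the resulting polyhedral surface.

51

A regular tetrahedron: V=4, E=6, F=4.
Attach a triangular prism (V=6, E=9, F=5) along a 3-gon: merge 3 vertices and 3 edges, delete both glued faces → V=7, E=12, F=7.
Attach a decagonal bipyramid (V=12, E=30, F=20) along a 3-gon: merge 3 vertices and 3 edges, delete both glued faces → V=16, E=39, F=25.
Attach a pentagonal bipyramid (V=7, E=15, F=10) along a 3-gon: merge 3 vertices and 3 edges, delete both glued faces → V=20, E=51, F=33.
Check: V − E + F = 20 − 51 + 33 = 2.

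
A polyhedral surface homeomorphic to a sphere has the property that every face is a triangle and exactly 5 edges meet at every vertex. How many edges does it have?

Each face has 3 edges and each edge borders two faces, so 2E = 3F.
Each vertex has degree 5, so 5V = 2E and hence V = 3F/5.
Euler: V − E + F = 2 ⇒ (3F/5) − (3F/2) + F = 2.
Multiply by 10: (6 − 15 + 10)F = 20, i.e. 1F = 20.
So F = 20, E = 3·20/2 = 30, V = 3·20/5 = 12.

30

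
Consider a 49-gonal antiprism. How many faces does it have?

An antiprism on an n-gon has two n-gon caps and 2n triangles: V = 2·49 = 98, E = 4·49 = 196, F = 2·49 + 2 = 100.

100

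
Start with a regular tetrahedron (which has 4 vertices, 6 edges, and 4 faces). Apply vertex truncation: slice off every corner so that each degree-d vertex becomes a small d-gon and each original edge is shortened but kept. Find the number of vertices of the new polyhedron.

Truncation replaces each original edge-end by a new vertex, so V′ = 2E = 12.
Each original edge survives, and each old vertex of degree d contributes d new edges; summing degrees gives Σd = 2E, so E′ = E + 2E = 3E = 18.
Each original face survives and each original vertex becomes one new face: F′ = F + V = 8.

12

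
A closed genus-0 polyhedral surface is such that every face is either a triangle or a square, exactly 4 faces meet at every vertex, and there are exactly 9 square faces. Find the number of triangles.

8

Let x be the number of triangles; then F = 9 + x.
Edge–face incidences: 2E = 4·9 + 3·x = 36 + 3x.
Every vertex has degree 4, so 4V = 2E.
Euler: V − E + F = 2 ⇒ (2E)/4 − E + (9 + x) = 2.
Multiply by 8: 2·(2E) − 4·(2E) + 8·(9 + x) = 16, i.e. 72 + 8x − 2·(36 + 3x) = 16.
Collecting terms: 2x = 16, so x = 8.
Then 2E = 36 + 3·8 = 60, so E = 30, V = 2E/4 = 15, F = 9 + 8 = 17.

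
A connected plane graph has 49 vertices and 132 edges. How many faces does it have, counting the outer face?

Euler's formula for a connected plane graph: V − E + F = 2, so F = 2 − 49 + 132 = 85.

85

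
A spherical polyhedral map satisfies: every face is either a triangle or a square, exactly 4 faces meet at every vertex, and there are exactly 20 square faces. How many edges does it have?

52

Let x be the number of triangles; then F = 20 + x.
Edge–face incidences: 2E = 4·20 + 3·x = 80 + 3x.
Every vertex has degree 4, so 4V = 2E.
Euler: V − E + F = 2 ⇒ (2E)/4 − E + (20 + x) = 2.
Multiply by 8: 2·(2E) − 4·(2E) + 8·(20 + x) = 16, i.e. 160 + 8x − 2·(80 + 3x) = 16.
Collecting terms: 2x = 16, so x = 8.
Then 2E = 80 + 3·8 = 104, so E = 52, V = 2E/4 = 26, F = 20 + 8 = 28.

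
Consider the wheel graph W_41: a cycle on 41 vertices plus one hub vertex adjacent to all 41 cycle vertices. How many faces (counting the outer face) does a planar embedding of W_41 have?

W_41 has V = 41 + 1 = 42 vertices and E = 2·41 = 82 edges.
By Euler's formula F = 2 − V + E = 2 − 42 + 82 = 42.

42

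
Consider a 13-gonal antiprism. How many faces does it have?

28

An antiprism on an n-gon has two n-gon caps and 2n triangles: V = 2·13 = 26, E = 4·13 = 52, F = 2·13 + 2 = 28.
Check: V − E + F = 26 − 52 + 28 = 2.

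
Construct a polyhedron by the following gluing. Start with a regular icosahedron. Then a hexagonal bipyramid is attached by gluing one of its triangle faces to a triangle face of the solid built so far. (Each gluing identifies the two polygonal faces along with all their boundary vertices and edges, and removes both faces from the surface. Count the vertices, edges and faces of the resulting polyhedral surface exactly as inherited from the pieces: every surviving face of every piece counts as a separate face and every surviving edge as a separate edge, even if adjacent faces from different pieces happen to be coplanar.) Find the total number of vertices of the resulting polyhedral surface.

A regular icosahedron: V=12, E=30, F=20.
Attach a hexagonal bipyramid (V=8, E=18, F=12) along a 3-gon: merge 3 vertices and 3 edges, delete both glued faces → V=17, E=45, F=30.
Check: V − E + F = 17 − 45 + 30 = 2.

17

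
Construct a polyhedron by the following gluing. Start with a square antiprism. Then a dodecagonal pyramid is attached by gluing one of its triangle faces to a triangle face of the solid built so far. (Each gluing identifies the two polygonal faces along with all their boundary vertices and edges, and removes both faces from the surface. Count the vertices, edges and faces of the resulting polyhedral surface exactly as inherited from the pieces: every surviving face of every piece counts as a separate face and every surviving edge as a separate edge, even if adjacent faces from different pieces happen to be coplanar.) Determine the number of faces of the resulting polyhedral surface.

21

A square antiprism: V=8, E=16, F=10.
Attach a dodecagonal pyramid (V=13, E=24, F=13) along a 3-gon: merge 3 vertices and 3 edges, delete both glued faces → V=18, E=37, F=21.
Check: V − E + F = 18 − 37 + 21 = 2.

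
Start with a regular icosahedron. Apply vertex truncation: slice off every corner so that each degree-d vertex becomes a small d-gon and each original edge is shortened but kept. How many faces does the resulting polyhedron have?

32

The base solid has V = 12, E = 30, F = 20.
Truncation replaces each original edge-end by a new vertex, so V′ = 2E = 60.
Each original edge survives, and each old vertex of degree d contributes d new edges; summing degrees gives Σd = 2E, so E′ = E + 2E = 3E = 90.
Each original face survives and each original vertex becomes one new face: F′ = F + V = 32.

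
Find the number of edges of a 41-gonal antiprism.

164

An antiprism on an n-gon has two n-gon caps and 2n triangles: V = 2·41 = 82, E = 4·41 = 164, F = 2·41 + 2 = 84.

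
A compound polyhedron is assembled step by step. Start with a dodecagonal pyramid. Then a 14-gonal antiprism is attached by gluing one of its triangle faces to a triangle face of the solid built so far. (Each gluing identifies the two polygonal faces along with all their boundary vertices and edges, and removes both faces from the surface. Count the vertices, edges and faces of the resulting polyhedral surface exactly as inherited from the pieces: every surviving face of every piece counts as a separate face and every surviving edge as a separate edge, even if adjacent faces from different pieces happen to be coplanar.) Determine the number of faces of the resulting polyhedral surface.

A dodecagonal pyramid: V=13, E=24, F=13.
Attach a 14-gonal antiprism (V=28, E=56, F=30) along a 3-gon: merge 3 vertices and 3 edges, delete both glued faces → V=38, E=77, F=41.
Check: V − E + F = 38 − 77 + 41 = 2.

41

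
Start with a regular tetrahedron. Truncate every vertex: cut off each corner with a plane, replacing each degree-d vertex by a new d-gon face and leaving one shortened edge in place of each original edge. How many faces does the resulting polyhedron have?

8

The base solid has V = 4, E = 6, F = 4.
Truncation replaces each original edge-end by a new vertex, so V′ = 2E = 12.
Each original edge survives, and each old vertex of degree d contributes d new edges; summing degrees gives Σd = 2E, so E′ = E + 2E = 3E = 18.
Each original face survives and each original vertex becomes one new face: F′ = F + V = 8.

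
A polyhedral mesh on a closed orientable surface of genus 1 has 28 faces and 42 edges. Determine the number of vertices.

For a closed orientable surface of genus 1, χ = 2 − 2·1 = 0.
V = 0 + E − F = 0 + 42 − 28 = 14.

14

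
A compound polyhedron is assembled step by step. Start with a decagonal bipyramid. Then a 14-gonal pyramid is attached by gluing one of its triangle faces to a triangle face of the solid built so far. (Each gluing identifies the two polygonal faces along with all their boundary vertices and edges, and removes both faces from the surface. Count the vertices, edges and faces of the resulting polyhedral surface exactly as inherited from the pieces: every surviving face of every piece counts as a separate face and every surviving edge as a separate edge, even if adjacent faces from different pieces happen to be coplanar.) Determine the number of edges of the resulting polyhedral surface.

A decagonal bipyramid: V=12, E=30, F=20.
Attach a 14-gonal pyramid (V=15, E=28, F=15) along a 3-gon: merge 3 vertices and 3 edges, delete both glued faces → V=24, E=55, F=33.
Check: V − E + F = 24 − 55 + 33 = 2.

55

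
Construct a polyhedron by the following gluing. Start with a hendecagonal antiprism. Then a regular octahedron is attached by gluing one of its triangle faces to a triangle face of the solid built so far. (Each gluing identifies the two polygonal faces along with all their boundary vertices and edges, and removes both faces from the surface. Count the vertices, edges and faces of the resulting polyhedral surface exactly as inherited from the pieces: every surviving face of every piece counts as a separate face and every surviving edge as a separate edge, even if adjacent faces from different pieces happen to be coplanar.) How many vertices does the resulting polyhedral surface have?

25

A hendecagonal antiprism: V=22, E=44, F=24.
Attach a regular octahedron (V=6, E=12, F=8) along a 3-gon: merge 3 vertices and 3 edges, delete both glued faces → V=25, E=53, F=30.
Check: V − E + F = 25 − 53 + 30 = 2.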